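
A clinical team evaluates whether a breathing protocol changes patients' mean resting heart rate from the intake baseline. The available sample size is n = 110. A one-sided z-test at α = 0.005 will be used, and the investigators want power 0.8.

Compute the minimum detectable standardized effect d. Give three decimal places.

d ≈ 0.326

Required noncentrality: δ = z_{0.005} + z_{0.20} = 2.576 + 0.842 = 3.417.
δ = d·√n ⇒ d = δ/√n = 3.417/√110 = 0.3258.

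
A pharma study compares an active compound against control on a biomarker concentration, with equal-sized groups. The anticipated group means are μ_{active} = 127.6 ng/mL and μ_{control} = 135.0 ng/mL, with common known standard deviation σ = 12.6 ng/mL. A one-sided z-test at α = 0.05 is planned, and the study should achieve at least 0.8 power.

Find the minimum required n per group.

Standardized effect: d = |μ_{active} − μ_{control}| / σ = |127.6 − 135.0| / 12.6 = 0.5873
For power 0.8 need Φ(δ − z_{0.05}) = 0.8, so δ = z_{0.05} + z_{0.20} = 1.645 + 0.842 = 2.486.
δ = d·√(n/2) ⇒ n = 2(δ/d)² = 2 × (2.486 / 0.5873)² = 35.85.
Rounding up, n = 36 per group.

n = 36 per group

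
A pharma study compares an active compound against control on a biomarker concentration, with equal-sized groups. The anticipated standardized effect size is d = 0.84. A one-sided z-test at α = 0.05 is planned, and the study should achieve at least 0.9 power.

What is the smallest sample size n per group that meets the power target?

For power 0.9 need Φ(δ − z_{0.05}) = 0.9, so δ = z_{0.05} + z_{0.10} = 1.645 + 1.282 = 2.926.
δ = d·√(n/2) ⇒ n = 2(δ/d)² = 2 × (2.926 / 0.84)² = 24.27.
Rounding up, n = 25 per group.

n = 25 per group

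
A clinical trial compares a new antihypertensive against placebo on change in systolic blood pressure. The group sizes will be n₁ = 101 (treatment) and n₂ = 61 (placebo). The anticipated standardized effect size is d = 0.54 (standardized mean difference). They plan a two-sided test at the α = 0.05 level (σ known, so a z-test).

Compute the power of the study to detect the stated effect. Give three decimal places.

Noncentrality parameter: δ = d / √(1/n₁ + 1/n₂) = 0.54 / √(1/101 + 1/61) = 3.3301
Critical value for a two-sided test at α = 0.05: z_{α/2} = 1.960.
Power = Φ(δ − 1.960) + Φ(−δ − 1.960) = Φ(1.370) + Φ(-5.290) = 0.9147 + 0.0000 = 0.9147.

Power ≈ 0.915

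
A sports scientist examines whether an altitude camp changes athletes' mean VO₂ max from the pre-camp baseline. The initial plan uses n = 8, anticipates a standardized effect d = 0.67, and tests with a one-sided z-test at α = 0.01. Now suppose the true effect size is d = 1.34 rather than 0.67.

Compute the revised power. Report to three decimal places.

With d = 1.34: δ = d·√n = 1.34 × √8 = 3.7901. Critical value z_{0.01} = 2.326.
Revised power = P(Z > 2.326 − δ) = Φ(1.464) = 0.9284.

Power ≈ 0.928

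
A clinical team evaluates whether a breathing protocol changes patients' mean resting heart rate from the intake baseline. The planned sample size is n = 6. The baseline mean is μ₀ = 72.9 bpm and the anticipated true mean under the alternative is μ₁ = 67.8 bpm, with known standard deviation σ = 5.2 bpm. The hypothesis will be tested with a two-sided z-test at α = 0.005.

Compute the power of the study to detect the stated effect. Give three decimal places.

Power ≈ 0.343

Standardized effect: d = |μ₁ − μ₀| / σ = |67.8 − 72.9| / 5.2 = 0.9808
Noncentrality parameter: δ = d·√n = 0.9808 × √6 = 2.4024
Two-sided α = 0.005 → critical value z_{0.0025} = 2.807.
Power = Φ(δ − 2.807) + Φ(−δ − 2.807) = Φ(-0.405) + Φ(-5.209) = 0.3429 + 0.0000 = 0.3429.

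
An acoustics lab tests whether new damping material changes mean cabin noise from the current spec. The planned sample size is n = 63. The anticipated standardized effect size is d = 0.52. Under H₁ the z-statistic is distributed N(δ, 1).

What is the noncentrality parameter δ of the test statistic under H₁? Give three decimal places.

δ ≈ 4.127

The noncentrality parameter scales effect size by the design's sample-size factor: δ = d·√n = 0.52 × √63 = 4.1274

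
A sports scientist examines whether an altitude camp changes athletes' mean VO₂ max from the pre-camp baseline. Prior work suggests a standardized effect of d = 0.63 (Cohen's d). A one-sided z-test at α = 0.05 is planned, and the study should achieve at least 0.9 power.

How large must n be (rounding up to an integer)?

Set Φ(δ − 1.645) = 0.9; then δ − 1.645 = Φ⁻¹(0.9) = 1.282, giving δ = 2.926.
δ = d·√n ⇒ n = (δ/d)² = (2.926 / 0.63)² = 21.58.
Rounding up, n = 22.

n = 22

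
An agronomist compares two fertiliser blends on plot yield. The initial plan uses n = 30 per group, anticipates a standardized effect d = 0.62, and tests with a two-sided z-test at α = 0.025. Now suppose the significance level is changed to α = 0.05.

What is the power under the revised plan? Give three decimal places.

δ = d·√(n/2) = 0.62 × √(30/2) = 2.4012 (unchanged). New critical value: z_{0.025} = 1.960.
Revised power = Φ(δ − 1.960) + Φ(−δ − 1.960) = Φ(0.441) + Φ(-4.361) = 0.6705 + 0.0000 = 0.6705.

Power ≈ 0.671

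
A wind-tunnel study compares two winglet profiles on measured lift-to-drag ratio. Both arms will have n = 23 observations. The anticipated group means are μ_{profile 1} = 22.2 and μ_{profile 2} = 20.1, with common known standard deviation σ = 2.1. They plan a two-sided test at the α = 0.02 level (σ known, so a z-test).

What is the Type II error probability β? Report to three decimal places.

β ≈ 0.143

Standardized effect: d = |μ_{profile 1} − μ_{profile 2}| / σ = |22.2 − 20.1| / 2.1 = 1.0000
Noncentrality parameter: δ = d·√(n/2) = 1.0000 × √(23/2) = 3.3912
Critical value for a two-sided test at α = 0.02: z_{α/2} = 2.326.
Power = Φ(δ − 2.326) + Φ(−δ − 2.326) = Φ(1.065) + Φ(-5.718) = 0.8565 + 0.0000 = 0.8565.
Type II error: β = 1 − power = 1 − 0.8565 = 0.1435.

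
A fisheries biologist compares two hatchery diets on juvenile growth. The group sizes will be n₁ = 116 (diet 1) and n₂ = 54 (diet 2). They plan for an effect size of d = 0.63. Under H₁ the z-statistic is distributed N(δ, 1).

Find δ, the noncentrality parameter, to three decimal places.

The noncentrality parameter scales effect size by the design's sample-size factor: δ = d / √(1/n₁ + 1/n₂) = 0.63 / √(1/116 + 1/54) = 3.8242

δ ≈ 3.824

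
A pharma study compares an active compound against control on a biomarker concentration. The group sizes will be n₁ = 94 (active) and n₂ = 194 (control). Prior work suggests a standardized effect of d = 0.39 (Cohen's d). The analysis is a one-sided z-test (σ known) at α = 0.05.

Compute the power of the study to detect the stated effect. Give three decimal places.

Noncentrality parameter: δ = d / √(1/n₁ + 1/n₂) = 0.39 / √(1/94 + 1/194) = 3.1034
Critical value for a one-sided test at α = 0.05: z_α = 1.645.
Power = Φ(δ − 1.645) = Φ(1.459) = 0.9277.

Power ≈ 0.928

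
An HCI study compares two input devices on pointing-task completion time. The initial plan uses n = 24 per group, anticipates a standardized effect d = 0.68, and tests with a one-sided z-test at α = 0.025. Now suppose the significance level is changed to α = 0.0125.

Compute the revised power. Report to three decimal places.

Power ≈ 0.545

δ = d·√(n/2) = 0.68 × √(24/2) = 2.3556 (unchanged). New critical value: z_{0.0125} = 2.241.
Revised power = P(Z > 2.241 − δ) = Φ(0.114) = 0.5455.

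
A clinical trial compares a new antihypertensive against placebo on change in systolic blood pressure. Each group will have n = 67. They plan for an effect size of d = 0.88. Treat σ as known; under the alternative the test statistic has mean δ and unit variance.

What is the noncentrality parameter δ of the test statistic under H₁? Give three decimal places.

The noncentrality parameter scales effect size by the design's sample-size factor: δ = d·√(n/2) = 0.88 × √(67/2) = 5.0934

δ ≈ 5.093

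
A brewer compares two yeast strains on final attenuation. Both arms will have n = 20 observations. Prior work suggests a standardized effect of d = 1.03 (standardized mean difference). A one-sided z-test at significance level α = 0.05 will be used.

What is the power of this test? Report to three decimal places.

Power ≈ 0.947

Noncentrality parameter: δ = d·√(n/2) = 1.03 × √(20/2) = 3.2571
Critical value for a one-sided test at α = 0.05: z_α = 1.645.
Power = P(Z > 1.645 − δ) = Φ(1.612) = 0.9466.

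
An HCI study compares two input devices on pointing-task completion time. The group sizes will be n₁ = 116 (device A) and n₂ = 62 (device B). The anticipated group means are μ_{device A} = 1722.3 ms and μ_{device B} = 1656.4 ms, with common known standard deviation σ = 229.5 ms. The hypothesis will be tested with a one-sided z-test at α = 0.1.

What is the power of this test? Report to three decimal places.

Standardized effect: d = |μ_{device A} − μ_{device B}| / σ = |1722.3 − 1656.4| / 229.5 = 0.2871
Noncentrality parameter: δ = d / √(1/n₁ + 1/n₂) = 0.2871 / √(1/116 + 1/62) = 1.8252
One-sided α = 0.1 → critical value z_{0.1} = 1.282.
Power = P(Z > 1.282 − δ) = Φ(0.544) = 0.7067.

Power ≈ 0.707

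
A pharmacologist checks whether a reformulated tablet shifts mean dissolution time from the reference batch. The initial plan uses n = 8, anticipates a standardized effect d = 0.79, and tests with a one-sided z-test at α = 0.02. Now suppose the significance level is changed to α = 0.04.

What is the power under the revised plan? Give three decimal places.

δ = d·√n = 0.79 × √8 = 2.2345 (unchanged). New critical value: z_{0.04} = 1.751.
Revised power = P(Z > 1.751 − δ) = Φ(0.484) = 0.6857.

Power ≈ 0.686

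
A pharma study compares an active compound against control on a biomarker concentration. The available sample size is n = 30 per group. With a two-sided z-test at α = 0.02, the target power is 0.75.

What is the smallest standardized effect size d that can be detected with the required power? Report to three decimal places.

Need Φ(δ − 2.326) = 0.75, so δ = 2.326 + 0.674 = 3.001.
(Lower-tail contribution to power is negligible for δ > 0.)
δ = d·√(n/2) ⇒ d = δ/√(n/2) = 3.001/√(30/2) = 0.7748.

d ≈ 0.775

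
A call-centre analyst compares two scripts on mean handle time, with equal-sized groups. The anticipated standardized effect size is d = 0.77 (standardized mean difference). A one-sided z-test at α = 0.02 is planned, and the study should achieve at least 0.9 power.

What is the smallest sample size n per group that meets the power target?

n = 38 per group

For power 0.9 need Φ(δ − z_{0.02}) = 0.9, so δ = z_{0.02} + z_{0.10} = 2.054 + 1.282 = 3.335.
δ = d·√(n/2) ⇒ n = 2(δ/d)² = 2 × (3.335 / 0.77)² = 37.52.
Rounding up, n = 38 per group.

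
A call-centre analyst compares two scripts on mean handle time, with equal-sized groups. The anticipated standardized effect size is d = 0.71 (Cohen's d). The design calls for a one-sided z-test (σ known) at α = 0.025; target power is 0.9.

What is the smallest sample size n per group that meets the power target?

For power 0.9 need Φ(δ − z_{0.025}) = 0.9, so δ = z_{0.025} + z_{0.10} = 1.960 + 1.282 = 3.242.
δ = d·√(n/2) ⇒ n = 2(δ/d)² = 2 × (3.242 / 0.71)² = 41.69.
Rounding up, n = 42 per group.

n = 42 per group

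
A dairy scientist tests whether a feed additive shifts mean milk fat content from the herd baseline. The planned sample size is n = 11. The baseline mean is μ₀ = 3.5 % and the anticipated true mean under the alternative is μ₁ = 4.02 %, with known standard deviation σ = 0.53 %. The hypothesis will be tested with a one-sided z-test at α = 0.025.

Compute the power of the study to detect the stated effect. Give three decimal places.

Power ≈ 0.902

Standardized effect: d = |μ₁ − μ₀| / σ = |4.02 − 3.5| / 0.53 = 0.9811
Noncentrality parameter: δ = d·√n = 0.9811 × √11 = 3.2540
Critical value for a one-sided test at α = 0.025: z_α = 1.960.
Power = P(Z > 1.960 − δ) = Φ(1.294) = 0.9022.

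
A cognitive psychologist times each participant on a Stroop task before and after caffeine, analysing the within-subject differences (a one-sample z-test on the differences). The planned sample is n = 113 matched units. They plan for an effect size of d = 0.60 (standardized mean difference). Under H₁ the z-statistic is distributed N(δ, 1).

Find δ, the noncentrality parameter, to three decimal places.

δ = d·√n = 0.60 × √113 = 6.3781

δ ≈ 6.378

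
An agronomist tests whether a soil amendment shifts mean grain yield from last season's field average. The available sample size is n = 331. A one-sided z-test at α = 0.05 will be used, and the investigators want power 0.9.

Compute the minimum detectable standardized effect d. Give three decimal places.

Required noncentrality: δ = z_{0.05} + z_{0.10} = 1.645 + 1.282 = 2.926.
δ = d·√n ⇒ d = δ/√n = 2.926/√331 = 0.1608.

d ≈ 0.161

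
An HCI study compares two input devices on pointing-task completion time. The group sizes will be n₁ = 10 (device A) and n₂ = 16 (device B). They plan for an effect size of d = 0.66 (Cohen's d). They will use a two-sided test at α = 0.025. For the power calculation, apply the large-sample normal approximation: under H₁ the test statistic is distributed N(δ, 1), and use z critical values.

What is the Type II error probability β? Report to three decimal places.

Noncentrality parameter: δ = d / √(1/n₁ + 1/n₂) = 0.66 / √(1/10 + 1/16) = 1.6373
Two-sided α = 0.025 → critical value z_{0.0125} = 2.241.
Power = Φ(δ − 2.241) + Φ(−δ − 2.241) = Φ(-0.604) + Φ(-3.879) = 0.2729 + 0.0001 = 0.2729.
Type II error: β = 1 − power = 1 − 0.2729 = 0.7271.

β ≈ 0.727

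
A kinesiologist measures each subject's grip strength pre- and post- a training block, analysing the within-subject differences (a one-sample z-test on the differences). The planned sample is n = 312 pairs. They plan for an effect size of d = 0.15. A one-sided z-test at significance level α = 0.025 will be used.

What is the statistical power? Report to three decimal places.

Power ≈ 0.755

Noncentrality parameter: δ = d·√n = 0.15 × √312 = 2.6495
One-sided α = 0.025 → critical value z_{0.025} = 1.960.
Power = Φ(δ − 1.960) = Φ(0.690) = 0.7548.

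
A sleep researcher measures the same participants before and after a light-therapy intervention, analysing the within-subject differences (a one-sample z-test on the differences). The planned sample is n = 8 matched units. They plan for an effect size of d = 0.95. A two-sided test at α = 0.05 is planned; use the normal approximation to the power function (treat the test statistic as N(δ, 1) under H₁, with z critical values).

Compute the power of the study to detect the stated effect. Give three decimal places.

Noncentrality parameter: δ = d·√n = 0.95 × √8 = 2.6870
Two-sided α = 0.05 → critical value z_{0.025} = 1.960.
Power = Φ(δ − 1.960) + Φ(−δ − 1.960) = Φ(0.727) + Φ(-4.647) = 0.7664 + 0.0000 = 0.7664.

Power ≈ 0.766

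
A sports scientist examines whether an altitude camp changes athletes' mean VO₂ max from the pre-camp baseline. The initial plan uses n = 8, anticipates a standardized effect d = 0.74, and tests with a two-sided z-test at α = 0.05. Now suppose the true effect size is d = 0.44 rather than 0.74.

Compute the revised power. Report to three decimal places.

Power ≈ 0.238

With d = 0.44: δ = d·√n = 0.44 × √8 = 1.2445. Critical value z_{0.025} = 1.960.
Revised power = Φ(δ − 1.960) + Φ(−δ − 1.960) = Φ(-0.715) + Φ(-3.204) = 0.2372 + 0.0007 = 0.2378.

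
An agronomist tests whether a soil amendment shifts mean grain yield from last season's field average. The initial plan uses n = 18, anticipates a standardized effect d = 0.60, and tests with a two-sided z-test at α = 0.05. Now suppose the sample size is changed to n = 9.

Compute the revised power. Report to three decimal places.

With n = 9: δ = d·√n = 0.60 × √9 = 1.8000. Critical value z_{0.025} = 1.960.
Revised power = Φ(δ − 1.960) + Φ(−δ − 1.960) = Φ(-0.160) + Φ(-3.760) = 0.4365 + 0.0001 = 0.4365.

Power ≈ 0.437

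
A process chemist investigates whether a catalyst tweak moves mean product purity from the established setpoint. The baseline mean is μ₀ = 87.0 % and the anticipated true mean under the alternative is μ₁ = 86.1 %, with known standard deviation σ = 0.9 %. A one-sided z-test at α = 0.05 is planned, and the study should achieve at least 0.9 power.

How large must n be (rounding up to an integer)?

Standardized effect: d = |μ₁ − μ₀| / σ = |86.1 − 87.0| / 0.9 = 1.0000
For power 0.9 need Φ(δ − z_{0.05}) = 0.9, so δ = z_{0.05} + z_{0.10} = 1.645 + 1.282 = 2.926.
δ = d·√n ⇒ n = (δ/d)² = (2.926 / 1.0000)² = 8.56.
Round up to the next whole unit.

n = 9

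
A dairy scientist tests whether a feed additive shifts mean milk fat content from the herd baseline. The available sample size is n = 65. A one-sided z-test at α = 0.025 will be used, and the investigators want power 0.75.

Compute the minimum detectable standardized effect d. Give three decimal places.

Required noncentrality: δ = z_{0.025} + z_{0.25} = 1.960 + 0.674 = 2.634.
δ = d·√n ⇒ d = δ/√n = 2.634/√65 = 0.3268.

d ≈ 0.327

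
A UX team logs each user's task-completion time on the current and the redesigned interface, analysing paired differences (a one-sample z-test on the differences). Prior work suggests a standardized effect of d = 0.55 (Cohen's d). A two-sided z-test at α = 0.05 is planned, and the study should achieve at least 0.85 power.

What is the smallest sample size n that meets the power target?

For power 0.85 need Φ(δ − z_{0.025}) = 0.85, so δ = z_{0.025} + z_{0.15} = 1.960 + 1.036 = 2.996.
(For δ > 0 the lower-tail rejection region contributes negligibly to power, so the one-term inversion is standard.)
δ = d·√n ⇒ n = (δ/d)² = (2.996 / 0.55)² = 29.68.
Round up to the next whole unit.

n = 30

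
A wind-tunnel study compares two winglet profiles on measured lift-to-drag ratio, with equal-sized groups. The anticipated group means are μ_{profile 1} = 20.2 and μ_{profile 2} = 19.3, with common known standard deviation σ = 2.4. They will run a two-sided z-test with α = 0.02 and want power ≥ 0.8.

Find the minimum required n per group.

n = 143 per group

Standardized effect: d = |μ_{profile 1} − μ_{profile 2}| / σ = |20.2 − 19.3| / 2.4 = 0.3750
For power 0.8 need Φ(δ − z_{0.01}) = 0.8, so δ = z_{0.01} + z_{0.20} = 2.326 + 0.842 = 3.168.
(For δ > 0 the lower-tail rejection region contributes negligibly to power, so the one-term inversion is standard.)
δ = d·√(n/2) ⇒ n = 2(δ/d)² = 2 × (3.168 / 0.3750)² = 142.73.
Round up to the next whole unit.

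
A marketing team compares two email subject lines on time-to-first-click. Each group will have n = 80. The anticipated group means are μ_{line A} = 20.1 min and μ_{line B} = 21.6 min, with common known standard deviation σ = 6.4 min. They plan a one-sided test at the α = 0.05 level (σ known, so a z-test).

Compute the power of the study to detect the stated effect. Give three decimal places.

Standardized effect: d = |μ_{line A} − μ_{line B}| / σ = |20.1 − 21.6| / 6.4 = 0.2344
Noncentrality parameter: δ = d·√(n/2) = 0.2344 × √(80/2) = 1.4823
One-sided α = 0.05 → critical value z_{0.05} = 1.645.
Power = P(Z > 1.645 − δ) = Φ(-0.163) = 0.4354.

Power ≈ 0.435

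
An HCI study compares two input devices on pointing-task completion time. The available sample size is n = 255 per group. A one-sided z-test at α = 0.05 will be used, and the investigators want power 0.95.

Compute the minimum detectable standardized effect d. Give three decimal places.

Required noncentrality: δ = z_{0.05} + z_{0.05} = 1.645 + 1.645 = 3.290.
δ = d·√(n/2) ⇒ d = δ/√(n/2) = 3.290/√(255/2) = 0.2913.

d ≈ 0.291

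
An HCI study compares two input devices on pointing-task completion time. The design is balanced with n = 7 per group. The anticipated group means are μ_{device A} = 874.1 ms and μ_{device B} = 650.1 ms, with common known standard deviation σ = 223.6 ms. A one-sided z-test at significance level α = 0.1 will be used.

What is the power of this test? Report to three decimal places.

Power ≈ 0.723

Standardized effect: d = |μ_{device A} − μ_{device B}| / σ = |874.1 − 650.1| / 223.6 = 1.0018
Noncentrality parameter: δ = d·√(n/2) = 1.0018 × √(7/2) = 1.8742
Critical value for a one-sided test at α = 0.1: z_α = 1.282.
Power = Φ(δ − 1.282) = Φ(0.593) = 0.7233.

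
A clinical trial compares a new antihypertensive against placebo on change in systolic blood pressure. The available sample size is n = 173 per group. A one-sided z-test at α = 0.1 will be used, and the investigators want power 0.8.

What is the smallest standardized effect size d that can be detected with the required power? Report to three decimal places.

d ≈ 0.228

Required noncentrality: δ = z_{0.1} + z_{0.20} = 1.282 + 0.842 = 2.123.
δ = d·√(n/2) ⇒ d = δ/√(n/2) = 2.123/√(173/2) = 0.2283.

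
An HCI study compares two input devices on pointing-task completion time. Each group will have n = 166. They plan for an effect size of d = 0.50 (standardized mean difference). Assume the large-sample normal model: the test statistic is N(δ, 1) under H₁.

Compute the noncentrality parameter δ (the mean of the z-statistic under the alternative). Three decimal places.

The noncentrality parameter scales effect size by the design's sample-size factor: δ = d·√(n/2) = 0.50 × √(166/2) = 4.5552

δ ≈ 4.555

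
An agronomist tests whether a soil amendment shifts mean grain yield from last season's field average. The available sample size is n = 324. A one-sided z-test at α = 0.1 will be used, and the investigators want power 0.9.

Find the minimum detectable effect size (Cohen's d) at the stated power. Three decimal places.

Need Φ(δ − 1.282) = 0.9, so δ = 1.282 + 1.282 = 2.563.
δ = d·√n ⇒ d = δ/√n = 2.563/√324 = 0.1424.

d ≈ 0.142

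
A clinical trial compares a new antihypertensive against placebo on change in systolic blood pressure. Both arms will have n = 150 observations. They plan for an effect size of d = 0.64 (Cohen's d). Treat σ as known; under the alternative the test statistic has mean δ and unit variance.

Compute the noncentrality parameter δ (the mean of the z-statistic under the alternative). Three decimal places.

The noncentrality parameter scales effect size by the design's sample-size factor: δ = d·√(n/2) = 0.64 × √(150/2) = 5.5426

δ ≈ 5.543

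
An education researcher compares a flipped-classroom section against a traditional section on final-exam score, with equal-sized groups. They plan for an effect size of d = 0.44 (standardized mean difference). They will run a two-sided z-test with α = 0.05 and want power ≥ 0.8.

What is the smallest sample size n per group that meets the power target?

n = 82 per group

Set Φ(δ − 1.960) = 0.8; then δ − 1.960 = Φ⁻¹(0.8) = 0.842, giving δ = 2.802.
(For δ > 0 the lower-tail rejection region contributes negligibly to power, so the one-term inversion is standard.)
δ = d·√(n/2) ⇒ n = 2(δ/d)² = 2 × (2.802 / 0.44)² = 81.08.
Rounding up, n = 82 per group.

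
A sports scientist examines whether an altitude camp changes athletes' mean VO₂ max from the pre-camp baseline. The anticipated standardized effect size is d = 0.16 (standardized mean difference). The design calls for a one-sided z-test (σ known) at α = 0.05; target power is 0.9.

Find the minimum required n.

n = 335

Set Φ(δ − 1.645) = 0.9; then δ − 1.645 = Φ⁻¹(0.9) = 1.282, giving δ = 2.926.
δ = d·√n ⇒ n = (δ/d)² = (2.926 / 0.16)² = 334.53.
Round up to the next whole unit.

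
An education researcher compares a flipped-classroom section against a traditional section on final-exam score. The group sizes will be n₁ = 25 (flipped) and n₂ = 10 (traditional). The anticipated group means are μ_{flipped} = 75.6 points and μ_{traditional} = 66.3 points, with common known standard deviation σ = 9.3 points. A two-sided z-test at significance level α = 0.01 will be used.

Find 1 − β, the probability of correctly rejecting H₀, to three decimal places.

Power ≈ 0.539

Standardized effect: d = |μ_{flipped} − μ_{traditional}| / σ = |75.6 − 66.3| / 9.3 = 1.0000
Noncentrality parameter: δ = d / √(1/n₁ + 1/n₂) = 1.0000 / √(1/25 + 1/10) = 2.6726
Critical value for a two-sided test at α = 0.01: z_{α/2} = 2.576.
Power = Φ(δ − 2.576) + Φ(−δ − 2.576) = Φ(0.097) + Φ(-5.248) = 0.5386 + 0.0000 = 0.5386.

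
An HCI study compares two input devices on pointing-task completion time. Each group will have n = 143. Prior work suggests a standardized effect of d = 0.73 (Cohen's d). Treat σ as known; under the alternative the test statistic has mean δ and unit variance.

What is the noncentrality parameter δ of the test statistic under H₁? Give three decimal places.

δ ≈ 6.173

δ = d·√(n/2) = 0.73 × √(143/2) = 6.1727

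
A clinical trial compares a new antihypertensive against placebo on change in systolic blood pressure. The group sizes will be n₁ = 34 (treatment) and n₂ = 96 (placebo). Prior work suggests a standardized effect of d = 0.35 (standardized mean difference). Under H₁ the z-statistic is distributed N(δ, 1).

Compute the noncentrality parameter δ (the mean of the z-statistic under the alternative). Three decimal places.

The noncentrality parameter scales effect size by the design's sample-size factor: δ = d / √(1/n₁ + 1/n₂) = 0.35 / √(1/34 + 1/96) = 1.7538

δ ≈ 1.754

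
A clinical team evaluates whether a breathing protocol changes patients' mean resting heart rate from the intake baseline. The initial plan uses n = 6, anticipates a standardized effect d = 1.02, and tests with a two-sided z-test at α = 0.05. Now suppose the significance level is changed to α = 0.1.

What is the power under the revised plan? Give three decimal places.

δ = d·√n = 1.02 × √6 = 2.4985 (unchanged). New critical value: z_{0.05} = 1.645.
Revised power = Φ(δ − 1.645) + Φ(−δ − 1.645) = Φ(0.854) + Φ(-4.143) = 0.8033 + 0.0000 = 0.8034.

Power ≈ 0.803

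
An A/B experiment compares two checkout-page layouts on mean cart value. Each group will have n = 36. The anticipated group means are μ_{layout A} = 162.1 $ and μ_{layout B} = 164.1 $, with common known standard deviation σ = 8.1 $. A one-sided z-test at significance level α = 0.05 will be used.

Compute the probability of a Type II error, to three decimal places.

β ≈ 0.725

Standardized effect: d = |μ_{layout A} − μ_{layout B}| / σ = |162.1 − 164.1| / 8.1 = 0.2469
Noncentrality parameter: δ = d·√(n/2) = 0.2469 × √(36/2) = 1.0476
Critical value for a one-sided test at α = 0.05: z_α = 1.645.
Power = P(Z > 1.645 − δ) = Φ(-0.597) = 0.2752.
Type II error: β = 1 − power = 1 − 0.2752 = 0.7248.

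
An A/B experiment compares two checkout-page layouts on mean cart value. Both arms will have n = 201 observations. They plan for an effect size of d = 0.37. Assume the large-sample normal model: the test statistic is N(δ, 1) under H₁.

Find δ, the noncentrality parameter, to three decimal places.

The noncentrality parameter scales effect size by the design's sample-size factor: δ = d·√(n/2) = 0.37 × √(201/2) = 3.7092

δ ≈ 3.709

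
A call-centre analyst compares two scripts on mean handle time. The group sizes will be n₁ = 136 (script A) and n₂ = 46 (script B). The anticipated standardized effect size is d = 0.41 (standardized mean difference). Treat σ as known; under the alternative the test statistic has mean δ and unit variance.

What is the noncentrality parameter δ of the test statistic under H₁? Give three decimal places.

δ ≈ 2.404

The noncentrality parameter scales effect size by the design's sample-size factor: δ = d / √(1/n₁ + 1/n₂) = 0.41 / √(1/136 + 1/46) = 2.4038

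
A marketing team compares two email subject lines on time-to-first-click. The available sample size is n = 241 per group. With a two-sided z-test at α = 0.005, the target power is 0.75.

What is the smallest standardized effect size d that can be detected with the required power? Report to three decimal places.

Need Φ(δ − 2.807) = 0.75, so δ = 2.807 + 0.674 = 3.482.
(The second rejection-region term Φ(−δ − z_{α/2}) is negligible and dropped.)
δ = d·√(n/2) ⇒ d = δ/√(n/2) = 3.482/√(241/2) = 0.3172.

d ≈ 0.317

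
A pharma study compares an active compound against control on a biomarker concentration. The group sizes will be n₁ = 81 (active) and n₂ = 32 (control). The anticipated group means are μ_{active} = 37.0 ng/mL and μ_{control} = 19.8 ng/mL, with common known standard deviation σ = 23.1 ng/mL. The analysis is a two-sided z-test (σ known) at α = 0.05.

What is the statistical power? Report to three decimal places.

Standardized effect: d = |μ_{active} − μ_{control}| / σ = |37.0 − 19.8| / 23.1 = 0.7446
Noncentrality parameter: δ = d / √(1/n₁ + 1/n₂) = 0.7446 / √(1/81 + 1/32) = 3.5661
Two-sided α = 0.05 → critical value z_{0.025} = 1.960.
Power = Φ(δ − 1.960) + Φ(−δ − 1.960) = Φ(1.606) + Φ(-5.526) = 0.9459 + 0.0000 = 0.9459.

Power ≈ 0.946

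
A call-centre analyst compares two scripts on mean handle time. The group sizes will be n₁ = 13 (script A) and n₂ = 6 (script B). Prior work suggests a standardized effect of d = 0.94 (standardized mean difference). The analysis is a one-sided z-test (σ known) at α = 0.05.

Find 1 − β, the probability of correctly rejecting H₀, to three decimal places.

Noncentrality parameter: λ = d / √(1/n₁ + 1/n₂) = 0.94 / √(1/13 + 1/6) = 1.9046
One-sided α = 0.05 → critical value z_{0.05} = 1.645.
Power = Φ(λ − 1.645) = Φ(0.260) = 0.6025.

Power ≈ 0.602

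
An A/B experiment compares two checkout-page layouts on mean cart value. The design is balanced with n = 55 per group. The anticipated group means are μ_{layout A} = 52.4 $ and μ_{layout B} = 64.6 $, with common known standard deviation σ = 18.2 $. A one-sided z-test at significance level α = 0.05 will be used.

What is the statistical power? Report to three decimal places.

Power ≈ 0.969

Standardized effect: d = |μ_{layout A} − μ_{layout B}| / σ = |52.4 − 64.6| / 18.2 = 0.6703
Noncentrality parameter: δ = d·√(n/2) = 0.6703 × √(55/2) = 3.5152
One-sided α = 0.05 → critical value z_{0.05} = 1.645.
Power = Φ(δ − 1.645) = Φ(1.870) = 0.9693.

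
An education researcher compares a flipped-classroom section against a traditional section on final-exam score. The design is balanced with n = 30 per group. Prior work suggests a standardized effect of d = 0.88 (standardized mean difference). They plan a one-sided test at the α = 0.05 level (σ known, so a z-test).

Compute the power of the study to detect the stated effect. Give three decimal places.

Noncentrality parameter: λ = d·√(n/2) = 0.88 × √(30/2) = 3.4082
Critical value for a one-sided test at α = 0.05: z_α = 1.645.
Power = Φ(λ − 1.645) = Φ(1.763) = 0.9611.

Power ≈ 0.961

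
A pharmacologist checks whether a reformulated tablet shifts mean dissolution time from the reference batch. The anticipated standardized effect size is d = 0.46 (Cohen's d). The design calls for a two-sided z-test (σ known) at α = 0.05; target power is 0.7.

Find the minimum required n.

n = 30

For power 0.7 need Φ(δ − z_{0.025}) = 0.7, so δ = z_{0.025} + z_{0.30} = 1.960 + 0.524 = 2.484.
(The Φ(−δ − z_{α/2}) term is vanishingly small for δ > 0 and is dropped in the standard sample-size formula.)
δ = d·√n ⇒ n = (δ/d)² = (2.484 / 0.46)² = 29.17.
Rounding up, n = 30.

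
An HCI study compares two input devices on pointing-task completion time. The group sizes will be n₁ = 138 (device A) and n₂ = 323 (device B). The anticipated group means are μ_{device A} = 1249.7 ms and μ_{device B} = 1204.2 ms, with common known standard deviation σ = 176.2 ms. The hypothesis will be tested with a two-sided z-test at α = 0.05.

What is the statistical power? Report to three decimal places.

Power ≈ 0.719

Standardized effect: d = |μ_{device A} − μ_{device B}| / σ = |1249.7 − 1204.2| / 176.2 = 0.2582
Noncentrality parameter: δ = d / √(1/n₁ + 1/n₂) = 0.2582 / √(1/138 + 1/323) = 2.5392
Critical value for a two-sided test at α = 0.05: z_{α/2} = 1.960.
Power = Φ(δ − 1.960) + Φ(−δ − 1.960) = Φ(0.579) + Φ(-4.499) = 0.7188 + 0.0000 = 0.7188.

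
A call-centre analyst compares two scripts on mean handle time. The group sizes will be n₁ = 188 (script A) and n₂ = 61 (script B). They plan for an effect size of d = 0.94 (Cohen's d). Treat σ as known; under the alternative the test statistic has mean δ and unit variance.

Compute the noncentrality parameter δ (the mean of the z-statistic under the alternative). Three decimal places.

δ ≈ 6.379

The noncentrality parameter scales effect size by the design's sample-size factor: δ = d / √(1/n₁ + 1/n₂) = 0.94 / √(1/188 + 1/61) = 6.3793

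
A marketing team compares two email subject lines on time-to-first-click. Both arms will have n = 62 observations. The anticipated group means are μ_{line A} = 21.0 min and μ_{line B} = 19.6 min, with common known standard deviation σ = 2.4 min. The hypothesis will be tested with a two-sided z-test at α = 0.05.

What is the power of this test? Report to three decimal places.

Standardized effect: d = |μ_{line A} − μ_{line B}| / σ = |21.0 − 19.6| / 2.4 = 0.5833
Noncentrality parameter: δ = d·√(n/2) = 0.5833 × √(62/2) = 3.2479
Two-sided α = 0.05 → critical value z_{0.025} = 1.960.
Power = Φ(δ − 1.960) + Φ(−δ − 1.960) = Φ(1.288) + Φ(-5.208) = 0.9011 + 0.0000 = 0.9011.

Power ≈ 0.901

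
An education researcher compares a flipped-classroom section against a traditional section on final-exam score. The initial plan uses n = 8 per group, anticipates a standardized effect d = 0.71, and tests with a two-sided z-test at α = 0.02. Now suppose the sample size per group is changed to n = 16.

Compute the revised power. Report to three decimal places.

With n = 16 per group: δ = d·√(n/2) = 0.71 × √(16/2) = 2.0082. Critical value z_{0.01} = 2.326.
Revised power = Φ(δ − 2.326) + Φ(−δ − 2.326) = Φ(-0.318) + Φ(-4.335) = 0.3752 + 0.0000 = 0.3752.

Power ≈ 0.375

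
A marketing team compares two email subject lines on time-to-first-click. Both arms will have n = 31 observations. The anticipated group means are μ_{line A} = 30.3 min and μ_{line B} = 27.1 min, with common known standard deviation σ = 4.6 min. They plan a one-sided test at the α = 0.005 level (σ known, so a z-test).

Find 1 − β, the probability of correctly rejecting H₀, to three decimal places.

Power ≈ 0.565

Standardized effect: d = |μ_{line A} − μ_{line B}| / σ = |30.3 − 27.1| / 4.6 = 0.6957
Noncentrality parameter: δ = d·√(n/2) = 0.6957 × √(31/2) = 2.7388
One-sided α = 0.005 → critical value z_{0.005} = 2.576.
Power = Φ(δ − 2.576) = Φ(0.163) = 0.5647.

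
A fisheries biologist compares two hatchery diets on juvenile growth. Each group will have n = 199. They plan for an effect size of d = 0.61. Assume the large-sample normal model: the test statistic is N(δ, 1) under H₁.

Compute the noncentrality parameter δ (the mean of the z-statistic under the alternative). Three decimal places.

The noncentrality parameter scales effect size by the design's sample-size factor: δ = d·√(n/2) = 0.61 × √(199/2) = 6.0847

δ ≈ 6.085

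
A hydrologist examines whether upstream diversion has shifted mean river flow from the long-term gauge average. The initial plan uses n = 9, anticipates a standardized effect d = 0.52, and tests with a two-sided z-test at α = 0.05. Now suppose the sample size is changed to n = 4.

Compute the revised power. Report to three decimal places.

Power ≈ 0.180

With n = 4: δ = d·√n = 0.52 × √4 = 1.0400. Critical value z_{0.025} = 1.960.
Revised power = Φ(δ − 1.960) + Φ(−δ − 1.960) = Φ(-0.920) + Φ(-3.000) = 0.1788 + 0.0014 = 0.1801.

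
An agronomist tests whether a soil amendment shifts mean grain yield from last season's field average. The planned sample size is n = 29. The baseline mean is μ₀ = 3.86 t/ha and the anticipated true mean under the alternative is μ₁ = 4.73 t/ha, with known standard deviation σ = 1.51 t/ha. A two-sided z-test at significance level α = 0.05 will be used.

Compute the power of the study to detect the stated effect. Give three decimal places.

Standardized effect: d = |μ₁ − μ₀| / σ = |4.73 − 3.86| / 1.51 = 0.5762
Noncentrality parameter: δ = d·√n = 0.5762 × √29 = 3.1027
Critical value for a two-sided test at α = 0.05: z_{α/2} = 1.960.
Power = Φ(δ − 1.960) + Φ(−δ − 1.960) = Φ(1.143) + Φ(-5.063) = 0.8734 + 0.0000 = 0.8734.

Power ≈ 0.873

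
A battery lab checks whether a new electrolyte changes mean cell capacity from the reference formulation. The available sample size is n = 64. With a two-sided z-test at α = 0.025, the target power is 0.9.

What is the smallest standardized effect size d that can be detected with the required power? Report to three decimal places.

d ≈ 0.440

Need Φ(δ − 2.241) = 0.9, so δ = 2.241 + 1.282 = 3.523.
(Lower-tail contribution to power is negligible for δ > 0.)
δ = d·√n ⇒ d = δ/√n = 3.523/√64 = 0.4404.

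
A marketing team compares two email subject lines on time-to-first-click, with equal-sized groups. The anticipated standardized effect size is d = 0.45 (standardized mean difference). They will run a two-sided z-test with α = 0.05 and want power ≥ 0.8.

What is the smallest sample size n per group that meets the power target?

n = 78 per group

For power 0.8 need Φ(δ − z_{0.025}) = 0.8, so δ = z_{0.025} + z_{0.20} = 1.960 + 0.842 = 2.802.
(The Φ(−δ − z_{α/2}) term is vanishingly small for δ > 0 and is dropped in the standard sample-size formula.)
δ = d·√(n/2) ⇒ n = 2(δ/d)² = 2 × (2.802 / 0.45)² = 77.52.
Rounding up, n = 78 per group.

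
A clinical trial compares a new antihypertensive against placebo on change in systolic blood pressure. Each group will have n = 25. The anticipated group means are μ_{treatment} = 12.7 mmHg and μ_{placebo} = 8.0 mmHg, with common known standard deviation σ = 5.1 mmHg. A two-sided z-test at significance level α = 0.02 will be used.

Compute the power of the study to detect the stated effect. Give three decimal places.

Standardized effect: d = |μ_{treatment} − μ_{placebo}| / σ = |12.7 − 8.0| / 5.1 = 0.9216
Noncentrality parameter: δ = d·√(n/2) = 0.9216 × √(25/2) = 3.2582
Two-sided α = 0.02 → critical value z_{0.01} = 2.326.
Power = Φ(δ − 2.326) + Φ(−δ − 2.326) = Φ(0.932) + Φ(-5.585) = 0.8243 + 0.0000 = 0.8243.

Power ≈ 0.824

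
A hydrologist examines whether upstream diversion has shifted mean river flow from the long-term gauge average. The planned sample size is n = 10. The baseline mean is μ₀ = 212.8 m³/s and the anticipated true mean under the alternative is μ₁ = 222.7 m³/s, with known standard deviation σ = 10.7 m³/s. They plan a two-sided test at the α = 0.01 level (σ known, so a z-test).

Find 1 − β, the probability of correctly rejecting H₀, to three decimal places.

Power ≈ 0.637

Standardized effect: d = |μ₁ − μ₀| / σ = |222.7 − 212.8| / 10.7 = 0.9252
Noncentrality parameter: δ = d·√n = 0.9252 × √10 = 2.9258
Critical value for a two-sided test at α = 0.01: z_{α/2} = 2.576.
Power = Φ(δ − 2.576) + Φ(−δ − 2.576) = Φ(0.350) + Φ(-5.502) = 0.6368 + 0.0000 = 0.6368.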